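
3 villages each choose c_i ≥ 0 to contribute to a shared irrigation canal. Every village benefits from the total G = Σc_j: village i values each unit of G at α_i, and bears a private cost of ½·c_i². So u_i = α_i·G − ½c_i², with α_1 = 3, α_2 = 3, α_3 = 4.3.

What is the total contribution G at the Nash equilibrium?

10.3

Village i's FOC: ∂u_i/∂c_i = α_i − c_i = 0, so c_i* = α_i.
NE contributions = (3, 3, 4.3); G = 10.3.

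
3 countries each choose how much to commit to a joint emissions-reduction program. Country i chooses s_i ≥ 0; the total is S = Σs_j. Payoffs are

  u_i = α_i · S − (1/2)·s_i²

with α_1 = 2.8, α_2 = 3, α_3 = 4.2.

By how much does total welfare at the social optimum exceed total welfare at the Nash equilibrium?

67.24

Country i's FOC: ∂u_i/∂s_i = α_i − s_i = 0, so s_i* = α_i.
NE contributions = (2.8, 3, 4.2); S = 10.
W^NE = (Σα)·S − ½Σα_i² = 10² − ½·34.48 = 82.76.
Planner sets s_i = Σα_j = 10 for every i, so S^SO = 3·10 = 30.
W^SO = (Σα)·S^SO − ½·3·(Σα)² = (3/2)·10² = 150.
Deadweight loss = W^SO − W^NE = 67.24.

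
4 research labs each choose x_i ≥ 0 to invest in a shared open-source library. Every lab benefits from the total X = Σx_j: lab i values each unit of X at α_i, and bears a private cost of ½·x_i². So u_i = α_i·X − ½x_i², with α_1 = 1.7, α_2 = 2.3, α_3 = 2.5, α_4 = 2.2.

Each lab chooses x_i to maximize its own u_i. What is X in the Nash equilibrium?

8.7

Lab i's FOC: ∂u_i/∂x_i = α_i − x_i = 0, so x_i* = α_i.
NE contributions = (1.7, 2.3, 2.5, 2.2); X = 8.7.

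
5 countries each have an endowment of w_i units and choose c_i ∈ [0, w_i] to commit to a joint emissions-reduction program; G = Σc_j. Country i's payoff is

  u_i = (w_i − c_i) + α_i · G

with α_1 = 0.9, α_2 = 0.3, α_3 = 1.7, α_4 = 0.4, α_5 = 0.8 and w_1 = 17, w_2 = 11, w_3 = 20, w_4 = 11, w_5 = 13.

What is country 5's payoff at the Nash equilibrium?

∂u_i/∂c_i = α_i − 1, so country i contributes w_i if α_i > 1, else 0.
α_i > 1 for i ∈ {3}; NE contributions (0, 0, 20, 0, 0), G = 20.
u_5 = (13 − 0) + 0.8·20 = 29.

29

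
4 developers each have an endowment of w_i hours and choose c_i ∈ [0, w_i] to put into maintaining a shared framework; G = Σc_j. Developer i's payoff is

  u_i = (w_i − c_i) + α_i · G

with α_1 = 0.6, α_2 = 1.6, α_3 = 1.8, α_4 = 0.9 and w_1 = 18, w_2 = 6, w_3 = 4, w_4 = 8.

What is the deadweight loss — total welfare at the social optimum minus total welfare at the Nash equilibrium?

∂u_i/∂c_i = α_i − 1, so developer i contributes w_i if α_i > 1, else 0.
α_i > 1 for i ∈ {2, 3}; NE contributions (0, 6, 4, 0), G = 10.
W^NE = Σw_i − G^NE + (Σα_i)·G^NE = 36 + 3.9·10 = 75.
Planner: ∂(Σu_j)/∂c_i = Σα_j − 1 = 3.9 > 0, so everyone contributes w_i; G^SO = 36, W^SO = 36 + 3.9·36 = 176.4.
Deadweight loss = 101.4.

101.4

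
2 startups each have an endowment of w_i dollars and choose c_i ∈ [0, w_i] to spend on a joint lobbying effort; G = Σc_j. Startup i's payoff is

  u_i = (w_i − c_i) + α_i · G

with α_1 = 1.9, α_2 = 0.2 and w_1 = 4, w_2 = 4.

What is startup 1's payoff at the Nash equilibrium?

7.6

∂u_i/∂c_i = α_i − 1, so startup i contributes w_i if α_i > 1, else 0.
α_i > 1 for i ∈ {1}; NE contributions (4, 0), G = 4.
u_1 = (4 − 4) + 1.9·4 = 7.6.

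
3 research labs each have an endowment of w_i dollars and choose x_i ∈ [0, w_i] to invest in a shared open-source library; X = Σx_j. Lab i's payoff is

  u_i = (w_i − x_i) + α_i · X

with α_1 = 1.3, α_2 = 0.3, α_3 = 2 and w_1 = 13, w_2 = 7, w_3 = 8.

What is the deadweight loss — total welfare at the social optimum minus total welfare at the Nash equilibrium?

∂u_i/∂x_i = α_i − 1, so lab i contributes w_i if α_i > 1, else 0.
α_i > 1 for i ∈ {1, 3}; NE contributions (13, 0, 8), X = 21.
W^NE = Σw_i − X^NE + (Σα_i)·X^NE = 28 + 2.6·21 = 82.6.
Planner: ∂(Σu_j)/∂x_i = Σα_j − 1 = 2.6 > 0, so everyone contributes w_i; X^SO = 28, W^SO = 28 + 2.6·28 = 100.8.
Deadweight loss = 18.2.

18.2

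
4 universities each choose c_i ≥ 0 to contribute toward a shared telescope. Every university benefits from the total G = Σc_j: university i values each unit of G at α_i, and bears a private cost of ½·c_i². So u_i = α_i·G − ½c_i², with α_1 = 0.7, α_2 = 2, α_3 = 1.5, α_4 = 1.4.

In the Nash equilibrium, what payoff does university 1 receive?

University i's FOC: ∂u_i/∂c_i = α_i − c_i = 0, so c_i* = α_i.
NE contributions = (0.7, 2, 1.5, 1.4); G = 5.6.
u_1 = α_1·G − ½·(c_1)² = 0.7·5.6 − ½·0.7² = 3.675.

3.675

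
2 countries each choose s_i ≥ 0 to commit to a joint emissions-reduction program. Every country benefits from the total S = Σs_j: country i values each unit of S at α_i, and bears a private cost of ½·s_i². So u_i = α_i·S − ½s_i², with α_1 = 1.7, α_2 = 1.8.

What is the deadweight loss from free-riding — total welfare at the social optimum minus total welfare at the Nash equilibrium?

Country i's FOC: ∂u_i/∂s_i = α_i − s_i = 0, so s_i* = α_i.
NE contributions = (1.7, 1.8); S = 3.5.
W^NE = (Σα)·S − ½Σα_i² = 3.5² − ½·6.13 = 9.185.
Planner sets s_i = Σα_j = 3.5 for every i, so S^SO = 2·3.5 = 7.
W^SO = (Σα)·S^SO − ½·2·(Σα)² = (2/2)·3.5² = 12.25.
Deadweight loss = W^SO − W^NE = 3.065.

3.065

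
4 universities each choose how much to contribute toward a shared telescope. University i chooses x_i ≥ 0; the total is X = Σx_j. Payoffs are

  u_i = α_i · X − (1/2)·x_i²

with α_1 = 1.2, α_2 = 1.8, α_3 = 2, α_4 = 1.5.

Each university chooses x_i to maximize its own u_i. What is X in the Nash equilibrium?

6.5

University i's FOC: ∂u_i/∂x_i = α_i − x_i = 0, so x_i* = α_i.
NE contributions = (1.2, 1.8, 2, 1.5); X = 6.5.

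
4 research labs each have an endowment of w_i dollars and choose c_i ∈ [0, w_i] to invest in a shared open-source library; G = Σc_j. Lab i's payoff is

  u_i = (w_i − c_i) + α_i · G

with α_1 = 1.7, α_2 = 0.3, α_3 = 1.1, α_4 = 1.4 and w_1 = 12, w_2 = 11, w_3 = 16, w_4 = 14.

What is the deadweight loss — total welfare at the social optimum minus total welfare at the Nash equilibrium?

38.5

∂u_i/∂c_i = α_i − 1, so lab i contributes w_i if α_i > 1, else 0.
α_i > 1 for i ∈ {1, 3, 4}; NE contributions (12, 0, 16, 14), G = 42.
W^NE = Σw_i − G^NE + (Σα_i)·G^NE = 53 + 3.5·42 = 200.
Planner: ∂(Σu_j)/∂c_i = Σα_j − 1 = 3.5 > 0, so everyone contributes w_i; G^SO = 53, W^SO = 53 + 3.5·53 = 238.5.
Deadweight loss = 38.5.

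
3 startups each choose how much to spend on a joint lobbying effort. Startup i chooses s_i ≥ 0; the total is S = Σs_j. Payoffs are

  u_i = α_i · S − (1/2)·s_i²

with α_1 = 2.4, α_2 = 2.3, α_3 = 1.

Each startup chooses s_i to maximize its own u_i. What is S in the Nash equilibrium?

Startup i's FOC: ∂u_i/∂s_i = α_i − s_i = 0, so s_i* = α_i.
NE contributions = (2.4, 2.3, 1); S = 5.7.

5.7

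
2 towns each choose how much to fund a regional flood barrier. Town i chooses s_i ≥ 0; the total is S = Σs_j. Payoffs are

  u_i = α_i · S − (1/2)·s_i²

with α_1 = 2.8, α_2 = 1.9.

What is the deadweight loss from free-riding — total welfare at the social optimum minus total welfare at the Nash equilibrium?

5.725

Town i's FOC: ∂u_i/∂s_i = α_i − s_i = 0, so s_i* = α_i.
NE contributions = (2.8, 1.9); S = 4.7.
W^NE = (Σα)·S − ½Σα_i² = 4.7² − ½·11.45 = 16.365.
Planner sets s_i = Σα_j = 4.7 for every i, so S^SO = 2·4.7 = 9.4.
W^SO = (Σα)·S^SO − ½·2·(Σα)² = (2/2)·4.7² = 22.09.
Deadweight loss = W^SO − W^NE = 5.725.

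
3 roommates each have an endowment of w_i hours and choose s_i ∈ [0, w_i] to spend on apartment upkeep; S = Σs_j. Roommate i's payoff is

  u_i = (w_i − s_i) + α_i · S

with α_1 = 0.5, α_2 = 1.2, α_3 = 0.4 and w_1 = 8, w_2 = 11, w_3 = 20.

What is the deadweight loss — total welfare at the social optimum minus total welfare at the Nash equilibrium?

30.8

∂u_i/∂s_i = α_i − 1, so roommate i contributes w_i if α_i > 1, else 0.
α_i > 1 for i ∈ {2}; NE contributions (0, 11, 0), S = 11.
W^NE = Σw_i − S^NE + (Σα_i)·S^NE = 39 + 1.1·11 = 51.1.
Planner: ∂(Σu_j)/∂s_i = Σα_j − 1 = 1.1 > 0, so everyone contributes w_i; S^SO = 39, W^SO = 39 + 1.1·39 = 81.9.
Deadweight loss = 30.8.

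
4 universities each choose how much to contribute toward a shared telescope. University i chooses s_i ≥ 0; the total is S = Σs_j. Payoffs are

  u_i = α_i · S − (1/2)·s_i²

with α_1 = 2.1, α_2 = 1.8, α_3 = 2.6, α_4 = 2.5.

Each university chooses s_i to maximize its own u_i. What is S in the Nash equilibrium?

9

University i's FOC: ∂u_i/∂s_i = α_i − s_i = 0, so s_i* = α_i.
NE contributions = (2.1, 1.8, 2.6, 2.5); S = 9.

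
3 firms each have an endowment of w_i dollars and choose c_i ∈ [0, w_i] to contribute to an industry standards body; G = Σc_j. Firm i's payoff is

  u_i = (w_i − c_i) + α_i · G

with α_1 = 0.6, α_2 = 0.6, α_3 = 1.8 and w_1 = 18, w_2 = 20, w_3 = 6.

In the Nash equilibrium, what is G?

6

∂u_i/∂c_i = α_i − 1, so firm i contributes w_i if α_i > 1, else 0.
α_i > 1 for i ∈ {3}; NE contributions (0, 0, 6), G = 6.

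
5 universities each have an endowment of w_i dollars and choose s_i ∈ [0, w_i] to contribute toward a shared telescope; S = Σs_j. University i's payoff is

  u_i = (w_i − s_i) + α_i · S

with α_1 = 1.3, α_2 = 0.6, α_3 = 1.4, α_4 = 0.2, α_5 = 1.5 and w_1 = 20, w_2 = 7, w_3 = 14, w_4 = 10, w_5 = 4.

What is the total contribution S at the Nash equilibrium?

38

∂u_i/∂s_i = α_i − 1, so university i contributes w_i if α_i > 1, else 0.
α_i > 1 for i ∈ {1, 3, 5}; NE contributions (20, 0, 14, 0, 4), S = 38.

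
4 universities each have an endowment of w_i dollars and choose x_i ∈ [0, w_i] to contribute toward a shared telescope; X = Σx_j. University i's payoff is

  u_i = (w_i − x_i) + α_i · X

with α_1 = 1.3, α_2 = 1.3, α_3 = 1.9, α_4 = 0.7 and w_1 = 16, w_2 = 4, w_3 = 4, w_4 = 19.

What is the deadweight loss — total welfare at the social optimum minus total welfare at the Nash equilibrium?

79.8

∂u_i/∂x_i = α_i − 1, so university i contributes w_i if α_i > 1, else 0.
α_i > 1 for i ∈ {1, 2, 3}; NE contributions (16, 4, 4, 0), X = 24.
W^NE = Σw_i − X^NE + (Σα_i)·X^NE = 43 + 4.2·24 = 143.8.
Planner: ∂(Σu_j)/∂x_i = Σα_j − 1 = 4.2 > 0, so everyone contributes w_i; X^SO = 43, W^SO = 43 + 4.2·43 = 223.6.
Deadweight loss = 79.8.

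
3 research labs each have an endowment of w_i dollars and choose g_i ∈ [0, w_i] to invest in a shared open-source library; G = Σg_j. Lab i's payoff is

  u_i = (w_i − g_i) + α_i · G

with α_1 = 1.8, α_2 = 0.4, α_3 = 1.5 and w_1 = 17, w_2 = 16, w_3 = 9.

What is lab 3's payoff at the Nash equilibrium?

∂u_i/∂g_i = α_i − 1, so lab i contributes w_i if α_i > 1, else 0.
α_i > 1 for i ∈ {1, 3}; NE contributions (17, 0, 9), G = 26.
u_3 = (9 − 9) + 1.5·26 = 39.

39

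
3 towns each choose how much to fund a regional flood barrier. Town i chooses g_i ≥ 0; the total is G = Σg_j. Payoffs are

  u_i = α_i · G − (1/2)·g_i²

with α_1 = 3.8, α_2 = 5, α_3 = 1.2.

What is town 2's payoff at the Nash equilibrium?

Town i's FOC: ∂u_i/∂g_i = α_i − g_i = 0, so g_i* = α_i.
NE contributions = (3.8, 5, 1.2); G = 10.
u_2 = α_2·G − ½·(g_2)² = 5·10 − ½·5² = 37.5.

37.5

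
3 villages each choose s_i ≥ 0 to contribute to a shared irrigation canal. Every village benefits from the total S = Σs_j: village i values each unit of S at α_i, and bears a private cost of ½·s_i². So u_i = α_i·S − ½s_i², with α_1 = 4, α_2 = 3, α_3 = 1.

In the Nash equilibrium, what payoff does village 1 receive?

Village i's FOC: ∂u_i/∂s_i = α_i − s_i = 0, so s_i* = α_i.
NE contributions = (4, 3, 1); S = 8.
u_1 = α_1·S − ½·(s_1)² = 4·8 − ½·4² = 24.

24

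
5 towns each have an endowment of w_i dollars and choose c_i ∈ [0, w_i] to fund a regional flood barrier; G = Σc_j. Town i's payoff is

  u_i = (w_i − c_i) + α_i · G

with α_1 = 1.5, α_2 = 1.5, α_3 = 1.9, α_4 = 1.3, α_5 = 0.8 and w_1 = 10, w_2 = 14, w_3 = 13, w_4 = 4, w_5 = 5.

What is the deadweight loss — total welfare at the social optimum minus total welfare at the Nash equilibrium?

∂u_i/∂c_i = α_i − 1, so town i contributes w_i if α_i > 1, else 0.
α_i > 1 for i ∈ {1, 2, 3, 4}; NE contributions (10, 14, 13, 4, 0), G = 41.
W^NE = Σw_i − G^NE + (Σα_i)·G^NE = 46 + 6·41 = 292.
Planner: ∂(Σu_j)/∂c_i = Σα_j − 1 = 6 > 0, so everyone contributes w_i; G^SO = 46, W^SO = 46 + 6·46 = 322.
Deadweight loss = 30.

30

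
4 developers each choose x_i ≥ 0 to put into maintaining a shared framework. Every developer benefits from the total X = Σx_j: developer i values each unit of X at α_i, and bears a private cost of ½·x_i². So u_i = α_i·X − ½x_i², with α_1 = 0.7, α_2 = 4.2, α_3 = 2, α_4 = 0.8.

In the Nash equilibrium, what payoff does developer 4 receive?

5.84

Developer i's FOC: ∂u_i/∂x_i = α_i − x_i = 0, so x_i* = α_i.
NE contributions = (0.7, 4.2, 2, 0.8); X = 7.7.
u_4 = α_4·X − ½·(x_4)² = 0.8·7.7 − ½·0.8² = 5.84.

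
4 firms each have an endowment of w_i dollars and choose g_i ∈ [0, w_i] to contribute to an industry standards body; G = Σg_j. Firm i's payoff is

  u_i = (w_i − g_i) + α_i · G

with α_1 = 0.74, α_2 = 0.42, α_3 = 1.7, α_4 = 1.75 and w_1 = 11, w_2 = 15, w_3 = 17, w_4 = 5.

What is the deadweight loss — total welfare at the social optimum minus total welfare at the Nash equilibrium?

∂u_i/∂g_i = α_i − 1, so firm i contributes w_i if α_i > 1, else 0.
α_i > 1 for i ∈ {3, 4}; NE contributions (0, 0, 17, 5), G = 22.
W^NE = Σw_i − G^NE + (Σα_i)·G^NE = 48 + 3.61·22 = 127.42.
Planner: ∂(Σu_j)/∂g_i = Σα_j − 1 = 3.61 > 0, so everyone contributes w_i; G^SO = 48, W^SO = 48 + 3.61·48 = 221.28.
Deadweight loss = 93.86.

93.86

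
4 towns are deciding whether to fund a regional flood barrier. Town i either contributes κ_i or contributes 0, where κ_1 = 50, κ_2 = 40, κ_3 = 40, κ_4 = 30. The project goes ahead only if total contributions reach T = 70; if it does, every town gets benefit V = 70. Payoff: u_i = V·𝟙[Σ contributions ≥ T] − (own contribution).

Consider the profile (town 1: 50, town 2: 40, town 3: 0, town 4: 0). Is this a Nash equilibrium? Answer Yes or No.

Total = 90 ≥ 70: provided.
Town 1 (pledges 50, payoff 20): dropping to 0 → total 40, payoff 0. No gain.
Town 2 (pledges 40, payoff 30): dropping to 0 → total 50, payoff 0. No gain.
Town 3 (pledges 0, payoff 70): pledging 40 → total 130, payoff 30. No gain.
Town 4 (pledges 0, payoff 70): pledging 30 → total 120, payoff 40. No gain.

Yes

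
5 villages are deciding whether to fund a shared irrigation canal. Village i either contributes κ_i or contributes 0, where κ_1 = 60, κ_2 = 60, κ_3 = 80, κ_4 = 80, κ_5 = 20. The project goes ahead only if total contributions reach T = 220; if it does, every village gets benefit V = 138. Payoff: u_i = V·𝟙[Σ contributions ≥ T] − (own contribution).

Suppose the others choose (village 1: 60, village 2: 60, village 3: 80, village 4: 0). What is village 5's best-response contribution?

20

Others' total = 200. Contributing 20 brings total to 220 ≥ 220: gain V − κ_5 = 118.
Best response: 20.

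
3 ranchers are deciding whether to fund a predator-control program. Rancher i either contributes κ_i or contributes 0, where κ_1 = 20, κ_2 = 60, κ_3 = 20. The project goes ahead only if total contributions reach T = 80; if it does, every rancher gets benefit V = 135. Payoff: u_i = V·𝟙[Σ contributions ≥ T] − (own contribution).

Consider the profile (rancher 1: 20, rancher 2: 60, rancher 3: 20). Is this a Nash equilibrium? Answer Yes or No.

No

Total = 100 ≥ 80: provided.
Rancher 1 (pledges 20, payoff 115): dropping to 0 → total 80, payoff 135. Profitable deviation.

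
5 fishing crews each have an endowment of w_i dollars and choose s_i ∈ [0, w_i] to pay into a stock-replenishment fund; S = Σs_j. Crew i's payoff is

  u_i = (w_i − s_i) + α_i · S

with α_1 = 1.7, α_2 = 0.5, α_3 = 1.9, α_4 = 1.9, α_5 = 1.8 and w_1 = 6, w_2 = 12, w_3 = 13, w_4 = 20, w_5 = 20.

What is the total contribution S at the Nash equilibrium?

59

∂u_i/∂s_i = α_i − 1, so crew i contributes w_i if α_i > 1, else 0.
α_i > 1 for i ∈ {1, 3, 4, 5}; NE contributions (6, 0, 13, 20, 20), S = 59.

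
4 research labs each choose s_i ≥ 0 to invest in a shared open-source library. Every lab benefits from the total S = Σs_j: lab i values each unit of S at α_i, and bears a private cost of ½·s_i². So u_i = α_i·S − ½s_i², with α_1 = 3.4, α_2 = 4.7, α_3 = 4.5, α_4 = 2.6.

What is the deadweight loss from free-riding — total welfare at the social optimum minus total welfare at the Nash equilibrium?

261.37

Lab i's FOC: ∂u_i/∂s_i = α_i − s_i = 0, so s_i* = α_i.
NE contributions = (3.4, 4.7, 4.5, 2.6); S = 15.2.
W^NE = (Σα)·S − ½Σα_i² = 15.2² − ½·60.66 = 200.71.
Planner sets s_i = Σα_j = 15.2 for every i, so S^SO = 4·15.2 = 60.8.
W^SO = (Σα)·S^SO − ½·4·(Σα)² = (4/2)·15.2² = 462.08.
Deadweight loss = W^SO − W^NE = 261.37.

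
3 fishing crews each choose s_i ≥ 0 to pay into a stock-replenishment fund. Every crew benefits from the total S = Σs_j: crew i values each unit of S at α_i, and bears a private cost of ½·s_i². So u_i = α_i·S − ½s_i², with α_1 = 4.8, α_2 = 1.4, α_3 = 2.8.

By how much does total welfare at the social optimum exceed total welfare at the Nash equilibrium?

56.92

Crew i's FOC: ∂u_i/∂s_i = α_i − s_i = 0, so s_i* = α_i.
NE contributions = (4.8, 1.4, 2.8); S = 9.
W^NE = (Σα)·S − ½Σα_i² = 9² − ½·32.84 = 64.58.
Planner sets s_i = Σα_j = 9 for every i, so S^SO = 3·9 = 27.
W^SO = (Σα)·S^SO − ½·3·(Σα)² = (3/2)·9² = 121.5.
Deadweight loss = W^SO − W^NE = 56.92.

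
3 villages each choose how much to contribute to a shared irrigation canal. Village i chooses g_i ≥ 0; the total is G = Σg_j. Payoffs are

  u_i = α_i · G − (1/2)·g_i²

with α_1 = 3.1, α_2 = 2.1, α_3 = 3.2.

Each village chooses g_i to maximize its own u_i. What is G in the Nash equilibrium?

8.4

Village i's FOC: ∂u_i/∂g_i = α_i − g_i = 0, so g_i* = α_i.
NE contributions = (3.1, 2.1, 3.2); G = 8.4.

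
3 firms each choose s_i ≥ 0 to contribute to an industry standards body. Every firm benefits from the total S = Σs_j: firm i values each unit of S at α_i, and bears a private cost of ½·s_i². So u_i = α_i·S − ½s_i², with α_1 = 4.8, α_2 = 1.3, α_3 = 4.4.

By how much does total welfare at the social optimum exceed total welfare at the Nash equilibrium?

77.17

Firm i's FOC: ∂u_i/∂s_i = α_i − s_i = 0, so s_i* = α_i.
NE contributions = (4.8, 1.3, 4.4); S = 10.5.
W^NE = (Σα)·S − ½Σα_i² = 10.5² − ½·44.09 = 88.205.
Planner sets s_i = Σα_j = 10.5 for every i, so S^SO = 3·10.5 = 31.5.
W^SO = (Σα)·S^SO − ½·3·(Σα)² = (3/2)·10.5² = 165.375.
Deadweight loss = W^SO − W^NE = 77.17.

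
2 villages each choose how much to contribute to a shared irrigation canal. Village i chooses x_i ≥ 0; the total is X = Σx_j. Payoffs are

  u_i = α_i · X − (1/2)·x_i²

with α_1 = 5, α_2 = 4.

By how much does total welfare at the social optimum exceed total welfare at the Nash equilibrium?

Village i's FOC: ∂u_i/∂x_i = α_i − x_i = 0, so x_i* = α_i.
NE contributions = (5, 4); X = 9.
W^NE = (Σα)·X − ½Σα_i² = 9² − ½·41 = 60.5.
Planner sets x_i = Σα_j = 9 for every i, so X^SO = 2·9 = 18.
W^SO = (Σα)·X^SO − ½·2·(Σα)² = (2/2)·9² = 81.
Deadweight loss = W^SO − W^NE = 20.5.

20.5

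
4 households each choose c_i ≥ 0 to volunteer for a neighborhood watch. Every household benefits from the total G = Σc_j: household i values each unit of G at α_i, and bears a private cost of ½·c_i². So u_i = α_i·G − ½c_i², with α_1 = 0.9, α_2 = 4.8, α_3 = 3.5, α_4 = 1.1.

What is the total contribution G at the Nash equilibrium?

Household i's FOC: ∂u_i/∂c_i = α_i − c_i = 0, so c_i* = α_i.
NE contributions = (0.9, 4.8, 3.5, 1.1); G = 10.3.

10.3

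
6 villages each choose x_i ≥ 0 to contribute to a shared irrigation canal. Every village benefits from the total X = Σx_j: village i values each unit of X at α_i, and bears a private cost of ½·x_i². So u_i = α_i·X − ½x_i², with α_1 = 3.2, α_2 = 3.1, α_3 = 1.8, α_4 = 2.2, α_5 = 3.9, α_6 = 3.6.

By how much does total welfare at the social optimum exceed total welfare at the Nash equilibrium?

661.73

Village i's FOC: ∂u_i/∂x_i = α_i − x_i = 0, so x_i* = α_i.
NE contributions = (3.2, 3.1, 1.8, 2.2, 3.9, 3.6); X = 17.8.
W^NE = (Σα)·X − ½Σα_i² = 17.8² − ½·56.1 = 288.79.
Planner sets x_i = Σα_j = 17.8 for every i, so X^SO = 6·17.8 = 106.8.
W^SO = (Σα)·X^SO − ½·6·(Σα)² = (6/2)·17.8² = 950.52.
Deadweight loss = W^SO − W^NE = 661.73.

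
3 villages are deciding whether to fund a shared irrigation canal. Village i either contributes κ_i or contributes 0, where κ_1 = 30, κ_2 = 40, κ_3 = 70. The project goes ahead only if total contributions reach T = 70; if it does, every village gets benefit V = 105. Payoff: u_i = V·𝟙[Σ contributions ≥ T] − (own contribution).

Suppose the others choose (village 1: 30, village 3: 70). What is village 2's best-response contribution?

Others' total = 100 ≥ 70; contributing adds cost 40 for no extra benefit.
Best response: 0.

0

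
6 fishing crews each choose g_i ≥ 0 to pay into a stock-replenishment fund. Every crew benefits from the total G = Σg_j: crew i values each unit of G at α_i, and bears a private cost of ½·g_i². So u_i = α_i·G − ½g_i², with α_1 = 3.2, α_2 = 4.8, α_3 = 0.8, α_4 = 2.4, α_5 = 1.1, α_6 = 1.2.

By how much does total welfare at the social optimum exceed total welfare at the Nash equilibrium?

Crew i's FOC: ∂u_i/∂g_i = α_i − g_i = 0, so g_i* = α_i.
NE contributions = (3.2, 4.8, 0.8, 2.4, 1.1, 1.2); G = 13.5.
W^NE = (Σα)·G − ½Σα_i² = 13.5² − ½·42.33 = 161.085.
Planner sets g_i = Σα_j = 13.5 for every i, so G^SO = 6·13.5 = 81.
W^SO = (Σα)·G^SO − ½·6·(Σα)² = (6/2)·13.5² = 546.75.
Deadweight loss = W^SO − W^NE = 385.665.

385.665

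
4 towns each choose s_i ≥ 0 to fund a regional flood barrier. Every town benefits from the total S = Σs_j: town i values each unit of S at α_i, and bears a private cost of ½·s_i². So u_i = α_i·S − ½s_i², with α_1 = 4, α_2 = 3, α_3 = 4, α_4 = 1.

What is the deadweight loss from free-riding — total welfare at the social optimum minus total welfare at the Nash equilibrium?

Town i's FOC: ∂u_i/∂s_i = α_i − s_i = 0, so s_i* = α_i.
NE contributions = (4, 3, 4, 1); S = 12.
W^NE = (Σα)·S − ½Σα_i² = 12² − ½·42 = 123.
Planner sets s_i = Σα_j = 12 for every i, so S^SO = 4·12 = 48.
W^SO = (Σα)·S^SO − ½·4·(Σα)² = (4/2)·12² = 288.
Deadweight loss = W^SO − W^NE = 165.

165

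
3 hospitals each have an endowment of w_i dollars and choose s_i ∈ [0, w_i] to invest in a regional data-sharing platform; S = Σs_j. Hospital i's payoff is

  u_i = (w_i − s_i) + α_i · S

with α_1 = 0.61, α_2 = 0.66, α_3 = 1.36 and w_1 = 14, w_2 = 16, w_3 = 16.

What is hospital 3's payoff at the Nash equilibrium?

21.76

∂u_i/∂s_i = α_i − 1, so hospital i contributes w_i if α_i > 1, else 0.
α_i > 1 for i ∈ {3}; NE contributions (0, 0, 16), S = 16.
u_3 = (16 − 16) + 1.36·16 = 21.76.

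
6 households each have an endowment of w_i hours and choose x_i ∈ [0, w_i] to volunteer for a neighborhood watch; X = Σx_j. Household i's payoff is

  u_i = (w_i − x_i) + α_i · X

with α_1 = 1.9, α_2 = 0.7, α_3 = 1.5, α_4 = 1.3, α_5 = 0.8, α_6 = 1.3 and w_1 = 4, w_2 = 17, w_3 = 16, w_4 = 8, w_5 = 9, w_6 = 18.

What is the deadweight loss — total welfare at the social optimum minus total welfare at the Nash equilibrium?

∂u_i/∂x_i = α_i − 1, so household i contributes w_i if α_i > 1, else 0.
α_i > 1 for i ∈ {1, 3, 4, 6}; NE contributions (4, 0, 16, 8, 0, 18), X = 46.
W^NE = Σw_i − X^NE + (Σα_i)·X^NE = 72 + 6.5·46 = 371.
Planner: ∂(Σu_j)/∂x_i = Σα_j − 1 = 6.5 > 0, so everyone contributes w_i; X^SO = 72, W^SO = 72 + 6.5·72 = 540.
Deadweight loss = 169.

169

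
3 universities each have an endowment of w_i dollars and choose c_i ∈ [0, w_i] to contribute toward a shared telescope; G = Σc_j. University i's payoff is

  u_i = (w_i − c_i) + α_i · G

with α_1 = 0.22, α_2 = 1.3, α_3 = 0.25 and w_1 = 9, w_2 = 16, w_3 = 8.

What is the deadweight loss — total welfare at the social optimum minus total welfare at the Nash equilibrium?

∂u_i/∂c_i = α_i − 1, so university i contributes w_i if α_i > 1, else 0.
α_i > 1 for i ∈ {2}; NE contributions (0, 16, 0), G = 16.
W^NE = Σw_i − G^NE + (Σα_i)·G^NE = 33 + 0.77·16 = 45.32.
Planner: ∂(Σu_j)/∂c_i = Σα_j − 1 = 0.77 > 0, so everyone contributes w_i; G^SO = 33, W^SO = 33 + 0.77·33 = 58.41.
Deadweight loss = 13.09.

13.09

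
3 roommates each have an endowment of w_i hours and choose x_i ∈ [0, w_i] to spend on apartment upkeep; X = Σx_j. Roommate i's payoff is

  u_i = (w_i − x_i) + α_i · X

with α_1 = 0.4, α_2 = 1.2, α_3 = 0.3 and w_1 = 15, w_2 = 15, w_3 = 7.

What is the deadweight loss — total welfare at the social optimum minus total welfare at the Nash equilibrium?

19.8

∂u_i/∂x_i = α_i − 1, so roommate i contributes w_i if α_i > 1, else 0.
α_i > 1 for i ∈ {2}; NE contributions (0, 15, 0), X = 15.
W^NE = Σw_i − X^NE + (Σα_i)·X^NE = 37 + 0.9·15 = 50.5.
Planner: ∂(Σu_j)/∂x_i = Σα_j − 1 = 0.9 > 0, so everyone contributes w_i; X^SO = 37, W^SO = 37 + 0.9·37 = 70.3.
Deadweight loss = 19.8.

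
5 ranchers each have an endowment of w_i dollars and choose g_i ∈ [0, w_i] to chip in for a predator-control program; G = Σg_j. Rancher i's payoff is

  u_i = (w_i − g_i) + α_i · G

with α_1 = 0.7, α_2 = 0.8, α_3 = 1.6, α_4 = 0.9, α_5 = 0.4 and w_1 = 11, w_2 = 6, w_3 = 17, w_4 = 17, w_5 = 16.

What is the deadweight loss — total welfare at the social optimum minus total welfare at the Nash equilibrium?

170

∂u_i/∂g_i = α_i − 1, so rancher i contributes w_i if α_i > 1, else 0.
α_i > 1 for i ∈ {3}; NE contributions (0, 0, 17, 0, 0), G = 17.
W^NE = Σw_i − G^NE + (Σα_i)·G^NE = 67 + 3.4·17 = 124.8.
Planner: ∂(Σu_j)/∂g_i = Σα_j − 1 = 3.4 > 0, so everyone contributes w_i; G^SO = 67, W^SO = 67 + 3.4·67 = 294.8.
Deadweight loss = 170.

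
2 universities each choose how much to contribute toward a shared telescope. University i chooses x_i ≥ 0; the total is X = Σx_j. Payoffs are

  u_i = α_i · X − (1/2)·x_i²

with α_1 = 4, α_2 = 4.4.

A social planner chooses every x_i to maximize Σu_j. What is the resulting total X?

Planner FOC: ∂(Σu_j)/∂x_i = (Σα_j) − x_i = 0, so x_i^SO = Σα_j = 8.4 for every i; X^SO = 16.8.

16.8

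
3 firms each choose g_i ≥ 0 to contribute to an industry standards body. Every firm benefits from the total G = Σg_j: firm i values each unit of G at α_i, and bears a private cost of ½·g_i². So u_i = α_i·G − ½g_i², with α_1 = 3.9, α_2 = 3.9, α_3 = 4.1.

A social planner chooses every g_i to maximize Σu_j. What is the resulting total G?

Planner FOC: ∂(Σu_j)/∂g_i = (Σα_j) − g_i = 0, so g_i^SO = Σα_j = 11.9 for every i; G^SO = 35.7.

35.7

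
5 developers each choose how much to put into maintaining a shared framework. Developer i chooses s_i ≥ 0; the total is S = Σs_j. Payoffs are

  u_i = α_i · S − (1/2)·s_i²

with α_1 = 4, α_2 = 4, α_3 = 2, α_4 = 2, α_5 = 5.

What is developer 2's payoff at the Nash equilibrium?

Developer i's FOC: ∂u_i/∂s_i = α_i − s_i = 0, so s_i* = α_i.
NE contributions = (4, 4, 2, 2, 5); S = 17.
u_2 = α_2·S − ½·(s_2)² = 4·17 − ½·4² = 60.

60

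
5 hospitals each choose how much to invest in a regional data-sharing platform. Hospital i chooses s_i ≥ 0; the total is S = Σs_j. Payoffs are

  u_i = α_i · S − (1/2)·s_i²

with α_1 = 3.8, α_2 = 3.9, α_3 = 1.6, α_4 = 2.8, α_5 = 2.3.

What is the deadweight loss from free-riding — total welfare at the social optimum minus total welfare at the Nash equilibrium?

Hospital i's FOC: ∂u_i/∂s_i = α_i − s_i = 0, so s_i* = α_i.
NE contributions = (3.8, 3.9, 1.6, 2.8, 2.3); S = 14.4.
W^NE = (Σα)·S − ½Σα_i² = 14.4² − ½·45.34 = 184.69.
Planner sets s_i = Σα_j = 14.4 for every i, so S^SO = 5·14.4 = 72.
W^SO = (Σα)·S^SO − ½·5·(Σα)² = (5/2)·14.4² = 518.4.
Deadweight loss = W^SO − W^NE = 333.71.

333.71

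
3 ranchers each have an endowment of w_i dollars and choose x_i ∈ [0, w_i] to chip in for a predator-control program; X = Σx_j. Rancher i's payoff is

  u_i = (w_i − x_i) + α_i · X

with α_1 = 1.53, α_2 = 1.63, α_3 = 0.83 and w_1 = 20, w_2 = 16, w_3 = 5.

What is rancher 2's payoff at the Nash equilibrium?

∂u_i/∂x_i = α_i − 1, so rancher i contributes w_i if α_i > 1, else 0.
α_i > 1 for i ∈ {1, 2}; NE contributions (20, 16, 0), X = 36.
u_2 = (16 − 16) + 1.63·36 = 58.68.

58.68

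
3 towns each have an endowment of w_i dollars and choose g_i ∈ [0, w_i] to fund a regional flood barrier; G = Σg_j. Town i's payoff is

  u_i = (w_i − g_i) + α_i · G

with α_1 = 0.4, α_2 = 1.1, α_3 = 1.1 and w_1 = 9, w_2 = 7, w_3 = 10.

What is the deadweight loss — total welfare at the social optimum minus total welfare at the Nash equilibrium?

∂u_i/∂g_i = α_i − 1, so town i contributes w_i if α_i > 1, else 0.
α_i > 1 for i ∈ {2, 3}; NE contributions (0, 7, 10), G = 17.
W^NE = Σw_i − G^NE + (Σα_i)·G^NE = 26 + 1.6·17 = 53.2.
Planner: ∂(Σu_j)/∂g_i = Σα_j − 1 = 1.6 > 0, so everyone contributes w_i; G^SO = 26, W^SO = 26 + 1.6·26 = 67.6.
Deadweight loss = 14.4.

14.4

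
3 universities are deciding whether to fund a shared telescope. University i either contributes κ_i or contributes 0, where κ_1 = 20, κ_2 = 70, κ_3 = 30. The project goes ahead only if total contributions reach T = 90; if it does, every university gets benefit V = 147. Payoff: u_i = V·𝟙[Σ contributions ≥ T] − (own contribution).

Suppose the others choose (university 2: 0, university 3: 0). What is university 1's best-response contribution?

Others' total = 0. Even contributing 20 gives 20 < 90: no benefit either way.
Best response: 0.

0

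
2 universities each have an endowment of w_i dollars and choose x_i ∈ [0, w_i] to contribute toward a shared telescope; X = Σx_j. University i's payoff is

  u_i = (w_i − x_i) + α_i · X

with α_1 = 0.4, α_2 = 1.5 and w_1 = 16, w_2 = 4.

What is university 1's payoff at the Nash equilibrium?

17.6

∂u_i/∂x_i = α_i − 1, so university i contributes w_i if α_i > 1, else 0.
α_i > 1 for i ∈ {2}; NE contributions (0, 4), X = 4.
u_1 = (16 − 0) + 0.4·4 = 17.6.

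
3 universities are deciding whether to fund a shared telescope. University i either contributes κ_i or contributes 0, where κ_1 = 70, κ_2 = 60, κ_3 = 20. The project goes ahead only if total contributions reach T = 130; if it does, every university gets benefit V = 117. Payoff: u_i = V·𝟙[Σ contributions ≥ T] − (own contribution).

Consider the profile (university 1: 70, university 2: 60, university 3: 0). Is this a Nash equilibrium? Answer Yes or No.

Yes

Total = 130 ≥ 130: provided.
University 1 (pledges 70, payoff 47): dropping to 0 → total 60, payoff 0. No gain.
University 2 (pledges 60, payoff 57): dropping to 0 → total 70, payoff 0. No gain.
University 3 (pledges 0, payoff 117): pledging 20 → total 150, payoff 97. No gain.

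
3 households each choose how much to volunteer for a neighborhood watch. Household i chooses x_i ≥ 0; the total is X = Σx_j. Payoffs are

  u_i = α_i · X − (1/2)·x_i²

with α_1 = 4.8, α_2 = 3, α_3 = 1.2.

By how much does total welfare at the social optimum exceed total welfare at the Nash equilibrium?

Household i's FOC: ∂u_i/∂x_i = α_i − x_i = 0, so x_i* = α_i.
NE contributions = (4.8, 3, 1.2); X = 9.
W^NE = (Σα)·X − ½Σα_i² = 9² − ½·33.48 = 64.26.
Planner sets x_i = Σα_j = 9 for every i, so X^SO = 3·9 = 27.
W^SO = (Σα)·X^SO − ½·3·(Σα)² = (3/2)·9² = 121.5.
Deadweight loss = W^SO − W^NE = 57.24.

57.24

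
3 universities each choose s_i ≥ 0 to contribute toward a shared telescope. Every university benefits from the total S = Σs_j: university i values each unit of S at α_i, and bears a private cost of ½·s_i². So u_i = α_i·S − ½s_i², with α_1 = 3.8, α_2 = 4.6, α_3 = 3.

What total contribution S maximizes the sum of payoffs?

34.2

Planner FOC: ∂(Σu_j)/∂s_i = (Σα_j) − s_i = 0, so s_i^SO = Σα_j = 11.4 for every i; S^SO = 34.2.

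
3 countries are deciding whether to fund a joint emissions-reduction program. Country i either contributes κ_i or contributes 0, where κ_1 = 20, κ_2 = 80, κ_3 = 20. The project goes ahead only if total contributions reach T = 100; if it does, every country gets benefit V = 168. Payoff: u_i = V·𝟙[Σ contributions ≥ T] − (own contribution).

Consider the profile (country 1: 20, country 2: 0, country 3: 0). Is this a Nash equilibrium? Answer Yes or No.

No

Total = 20 < 100: not provided.
Country 1 (pledges 20, payoff -20): dropping to 0 → total 0, payoff 0. Profitable deviation.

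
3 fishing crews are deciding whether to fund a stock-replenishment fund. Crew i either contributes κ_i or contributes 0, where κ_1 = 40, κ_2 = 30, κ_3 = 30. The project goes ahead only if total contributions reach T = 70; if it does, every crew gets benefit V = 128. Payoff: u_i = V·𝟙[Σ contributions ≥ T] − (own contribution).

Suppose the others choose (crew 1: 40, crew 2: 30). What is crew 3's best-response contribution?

0

Others' total = 70 ≥ 70; contributing adds cost 30 for no extra benefit.
Best response: 0.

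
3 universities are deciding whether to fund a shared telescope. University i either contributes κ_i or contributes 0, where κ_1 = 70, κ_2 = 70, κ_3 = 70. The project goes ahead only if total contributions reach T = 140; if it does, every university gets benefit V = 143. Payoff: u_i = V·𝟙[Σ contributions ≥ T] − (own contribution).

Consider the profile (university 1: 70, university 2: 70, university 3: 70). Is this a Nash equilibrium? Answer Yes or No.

Total = 210 ≥ 140: provided.
University 1 (pledges 70, payoff 73): dropping to 0 → total 140, payoff 143. Profitable deviation.

No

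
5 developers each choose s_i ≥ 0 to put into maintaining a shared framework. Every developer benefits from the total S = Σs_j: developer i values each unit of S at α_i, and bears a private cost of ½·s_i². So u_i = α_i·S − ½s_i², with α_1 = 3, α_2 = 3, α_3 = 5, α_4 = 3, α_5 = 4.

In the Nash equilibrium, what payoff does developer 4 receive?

Developer i's FOC: ∂u_i/∂s_i = α_i − s_i = 0, so s_i* = α_i.
NE contributions = (3, 3, 5, 3, 4); S = 18.
u_4 = α_4·S − ½·(s_4)² = 3·18 − ½·3² = 49.5.

49.5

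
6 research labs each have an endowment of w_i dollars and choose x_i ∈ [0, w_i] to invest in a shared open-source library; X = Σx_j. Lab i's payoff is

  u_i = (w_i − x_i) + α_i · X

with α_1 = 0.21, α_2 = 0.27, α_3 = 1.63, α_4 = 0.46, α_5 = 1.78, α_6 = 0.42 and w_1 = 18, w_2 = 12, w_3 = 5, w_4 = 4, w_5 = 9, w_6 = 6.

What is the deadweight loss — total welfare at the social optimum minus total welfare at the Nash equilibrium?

150.8

∂u_i/∂x_i = α_i − 1, so lab i contributes w_i if α_i > 1, else 0.
α_i > 1 for i ∈ {3, 5}; NE contributions (0, 0, 5, 0, 9, 0), X = 14.
W^NE = Σw_i − X^NE + (Σα_i)·X^NE = 54 + 3.77·14 = 106.78.
Planner: ∂(Σu_j)/∂x_i = Σα_j − 1 = 3.77 > 0, so everyone contributes w_i; X^SO = 54, W^SO = 54 + 3.77·54 = 257.58.
Deadweight loss = 150.8.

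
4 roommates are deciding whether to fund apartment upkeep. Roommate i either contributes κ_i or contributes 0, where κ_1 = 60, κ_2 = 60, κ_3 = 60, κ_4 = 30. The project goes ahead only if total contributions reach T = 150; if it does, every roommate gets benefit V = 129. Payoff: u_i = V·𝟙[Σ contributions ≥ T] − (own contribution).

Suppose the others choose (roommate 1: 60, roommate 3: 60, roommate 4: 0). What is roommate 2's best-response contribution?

Others' total = 120. Contributing 60 brings total to 180 ≥ 150: gain V − κ_2 = 69.
Best response: 60.

60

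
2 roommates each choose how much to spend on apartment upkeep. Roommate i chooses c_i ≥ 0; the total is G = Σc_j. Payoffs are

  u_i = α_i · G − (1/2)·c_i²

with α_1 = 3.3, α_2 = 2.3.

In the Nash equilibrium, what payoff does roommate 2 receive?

Roommate i's FOC: ∂u_i/∂c_i = α_i − c_i = 0, so c_i* = α_i.
NE contributions = (3.3, 2.3); G = 5.6.
u_2 = α_2·G − ½·(c_2)² = 2.3·5.6 − ½·2.3² = 10.235.

10.235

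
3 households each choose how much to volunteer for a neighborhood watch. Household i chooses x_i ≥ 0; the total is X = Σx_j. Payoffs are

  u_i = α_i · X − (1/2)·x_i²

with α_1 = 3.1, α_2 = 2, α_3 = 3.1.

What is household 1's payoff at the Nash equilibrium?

Household i's FOC: ∂u_i/∂x_i = α_i − x_i = 0, so x_i* = α_i.
NE contributions = (3.1, 2, 3.1); X = 8.2.
u_1 = α_1·X − ½·(x_1)² = 3.1·8.2 − ½·3.1² = 20.615.

20.615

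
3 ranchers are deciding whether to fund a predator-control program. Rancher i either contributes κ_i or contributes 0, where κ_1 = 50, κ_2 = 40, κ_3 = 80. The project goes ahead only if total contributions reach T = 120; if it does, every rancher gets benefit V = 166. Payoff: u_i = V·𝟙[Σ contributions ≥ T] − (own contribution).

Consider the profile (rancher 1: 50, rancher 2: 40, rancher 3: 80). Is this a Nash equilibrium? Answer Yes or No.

Total = 170 ≥ 120: provided.
Rancher 1 (pledges 50, payoff 116): dropping to 0 → total 120, payoff 166. Profitable deviation.

No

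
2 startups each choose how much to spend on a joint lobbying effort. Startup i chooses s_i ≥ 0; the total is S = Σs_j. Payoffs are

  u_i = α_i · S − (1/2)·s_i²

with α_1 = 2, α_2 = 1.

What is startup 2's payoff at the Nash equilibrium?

2.5

Startup i's FOC: ∂u_i/∂s_i = α_i − s_i = 0, so s_i* = α_i.
NE contributions = (2, 1); S = 3.
u_2 = α_2·S − ½·(s_2)² = 1·3 − ½·1² = 2.5.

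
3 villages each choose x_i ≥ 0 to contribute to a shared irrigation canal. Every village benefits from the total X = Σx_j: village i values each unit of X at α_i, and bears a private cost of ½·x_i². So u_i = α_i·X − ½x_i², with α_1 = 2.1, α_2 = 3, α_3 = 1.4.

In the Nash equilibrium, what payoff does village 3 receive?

Village i's FOC: ∂u_i/∂x_i = α_i − x_i = 0, so x_i* = α_i.
NE contributions = (2.1, 3, 1.4); X = 6.5.
u_3 = α_3·X − ½·(x_3)² = 1.4·6.5 − ½·1.4² = 8.12.

8.12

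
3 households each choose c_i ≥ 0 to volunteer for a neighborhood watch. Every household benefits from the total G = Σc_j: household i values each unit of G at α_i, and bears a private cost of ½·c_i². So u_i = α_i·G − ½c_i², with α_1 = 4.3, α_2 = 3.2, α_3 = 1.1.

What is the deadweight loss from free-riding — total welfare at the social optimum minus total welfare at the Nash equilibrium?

51.95

Household i's FOC: ∂u_i/∂c_i = α_i − c_i = 0, so c_i* = α_i.
NE contributions = (4.3, 3.2, 1.1); G = 8.6.
W^NE = (Σα)·G − ½Σα_i² = 8.6² − ½·29.94 = 58.99.
Planner sets c_i = Σα_j = 8.6 for every i, so G^SO = 3·8.6 = 25.8.
W^SO = (Σα)·G^SO − ½·3·(Σα)² = (3/2)·8.6² = 110.94.
Deadweight loss = W^SO − W^NE = 51.95.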